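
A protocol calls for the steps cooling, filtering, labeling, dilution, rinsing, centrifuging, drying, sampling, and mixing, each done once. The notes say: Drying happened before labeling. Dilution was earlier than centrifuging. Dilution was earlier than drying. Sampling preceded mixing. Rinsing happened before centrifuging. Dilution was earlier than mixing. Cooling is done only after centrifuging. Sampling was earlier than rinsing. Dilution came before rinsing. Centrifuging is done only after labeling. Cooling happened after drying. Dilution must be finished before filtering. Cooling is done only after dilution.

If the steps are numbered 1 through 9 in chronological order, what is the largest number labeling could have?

7

Labeling must come before centrifuging and cooling — 2 steps forced after it.
Everything else can be placed before labeling in some valid order, so labeling can sit as late as position 9 − 2 = 7.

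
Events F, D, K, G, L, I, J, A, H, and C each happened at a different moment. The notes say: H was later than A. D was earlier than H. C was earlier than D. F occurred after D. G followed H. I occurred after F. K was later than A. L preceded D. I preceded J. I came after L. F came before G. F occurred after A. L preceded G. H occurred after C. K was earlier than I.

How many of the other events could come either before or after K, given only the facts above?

6

Forced before K: A; forced after K: I and J.
That leaves C, D, F, G, H, and L with no forced order relative to K — 6.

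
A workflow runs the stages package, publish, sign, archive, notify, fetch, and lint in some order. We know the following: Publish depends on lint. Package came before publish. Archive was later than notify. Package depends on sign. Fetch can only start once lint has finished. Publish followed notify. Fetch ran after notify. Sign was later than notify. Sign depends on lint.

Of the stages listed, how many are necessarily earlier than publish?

4

Directly stated before publish: lint, notify, and package.
Sign reaches publish via sign → package → publish.
That's lint, notify, package, and sign — 4 in all.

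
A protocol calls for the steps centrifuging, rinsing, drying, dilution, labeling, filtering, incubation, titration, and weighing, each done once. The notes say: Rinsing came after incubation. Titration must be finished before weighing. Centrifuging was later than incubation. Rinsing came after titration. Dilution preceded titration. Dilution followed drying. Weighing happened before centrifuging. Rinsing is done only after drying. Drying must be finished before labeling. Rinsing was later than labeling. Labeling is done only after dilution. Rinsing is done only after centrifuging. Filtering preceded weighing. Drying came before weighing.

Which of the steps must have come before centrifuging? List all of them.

dilution, drying, filtering, incubation, titration, weighing

Directly stated before centrifuging: incubation and weighing.
Dilution reaches centrifuging via dilution → titration → weighing → centrifuging.
Drying reaches centrifuging via drying → weighing → centrifuging.
Filtering reaches centrifuging via filtering → weighing → centrifuging.
Likewise titration reaches centrifuging by chaining the stated constraints.
No chain forces rinsing (or any of the others) ahead of centrifuging.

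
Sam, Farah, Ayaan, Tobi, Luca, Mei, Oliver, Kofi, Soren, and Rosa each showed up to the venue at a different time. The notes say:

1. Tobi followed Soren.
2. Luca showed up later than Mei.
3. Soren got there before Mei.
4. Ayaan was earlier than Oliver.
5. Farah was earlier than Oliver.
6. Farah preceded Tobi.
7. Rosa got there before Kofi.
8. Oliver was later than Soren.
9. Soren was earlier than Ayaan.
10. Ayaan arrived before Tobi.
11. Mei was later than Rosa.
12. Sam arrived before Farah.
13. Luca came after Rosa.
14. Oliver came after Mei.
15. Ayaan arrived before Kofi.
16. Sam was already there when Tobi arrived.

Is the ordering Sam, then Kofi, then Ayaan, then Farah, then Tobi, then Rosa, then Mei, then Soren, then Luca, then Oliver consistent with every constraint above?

no

The constraints require Ayaan before Kofi, but in the proposed sequence Kofi appears ahead of Ayaan. That one violation is enough.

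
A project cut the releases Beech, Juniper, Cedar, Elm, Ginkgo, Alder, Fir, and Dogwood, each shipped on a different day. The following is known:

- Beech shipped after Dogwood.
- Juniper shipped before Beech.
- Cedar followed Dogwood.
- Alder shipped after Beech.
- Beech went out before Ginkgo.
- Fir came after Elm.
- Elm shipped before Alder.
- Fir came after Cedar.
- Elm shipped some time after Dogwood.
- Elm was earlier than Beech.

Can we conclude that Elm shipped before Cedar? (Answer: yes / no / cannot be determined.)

No chain of stated constraints runs from Elm to Cedar, and none runs from Cedar to Elm either.
So the relative order of Elm and Cedar is not fixed by the given facts.

cannot be determined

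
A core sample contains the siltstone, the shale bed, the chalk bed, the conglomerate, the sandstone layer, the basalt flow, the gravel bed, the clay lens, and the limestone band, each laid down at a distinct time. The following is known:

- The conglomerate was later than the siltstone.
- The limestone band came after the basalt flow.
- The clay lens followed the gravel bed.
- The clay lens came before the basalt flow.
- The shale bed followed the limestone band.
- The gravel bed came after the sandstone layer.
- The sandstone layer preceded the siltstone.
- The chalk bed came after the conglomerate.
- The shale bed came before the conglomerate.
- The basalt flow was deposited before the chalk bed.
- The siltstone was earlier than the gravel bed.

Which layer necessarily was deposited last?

the chalk bed

Every other layer has a chain of constraints placing it before the chalk bed, so the chalk bed is last.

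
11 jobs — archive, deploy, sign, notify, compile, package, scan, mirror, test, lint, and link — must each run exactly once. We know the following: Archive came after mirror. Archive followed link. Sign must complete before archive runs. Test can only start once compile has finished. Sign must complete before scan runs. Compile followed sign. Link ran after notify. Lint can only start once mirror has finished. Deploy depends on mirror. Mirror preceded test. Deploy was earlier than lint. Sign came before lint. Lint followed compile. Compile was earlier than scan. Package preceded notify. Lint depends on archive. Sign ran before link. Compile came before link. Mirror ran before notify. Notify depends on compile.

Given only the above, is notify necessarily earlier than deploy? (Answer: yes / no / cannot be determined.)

cannot be determined

No chain of stated constraints runs from notify to deploy, and none runs from deploy to notify either.
So the relative order of notify and deploy is not fixed by the given facts.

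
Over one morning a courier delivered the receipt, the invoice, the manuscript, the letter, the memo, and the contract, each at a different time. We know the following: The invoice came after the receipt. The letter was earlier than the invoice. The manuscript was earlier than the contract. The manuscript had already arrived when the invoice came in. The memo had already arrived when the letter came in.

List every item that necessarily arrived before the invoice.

the letter, the manuscript, the memo, the receipt

Directly stated before the invoice: the letter, the manuscript, and the receipt.
The memo reaches the invoice via the memo → the letter → the invoice.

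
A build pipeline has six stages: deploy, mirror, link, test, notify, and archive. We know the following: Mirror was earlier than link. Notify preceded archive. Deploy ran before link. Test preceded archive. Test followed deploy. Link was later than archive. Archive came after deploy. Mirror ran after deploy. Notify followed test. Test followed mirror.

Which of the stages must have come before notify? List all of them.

Directly stated before notify: test.
Deploy reaches notify via deploy → test → notify.
Mirror reaches notify via mirror → test → notify.

deploy, mirror, test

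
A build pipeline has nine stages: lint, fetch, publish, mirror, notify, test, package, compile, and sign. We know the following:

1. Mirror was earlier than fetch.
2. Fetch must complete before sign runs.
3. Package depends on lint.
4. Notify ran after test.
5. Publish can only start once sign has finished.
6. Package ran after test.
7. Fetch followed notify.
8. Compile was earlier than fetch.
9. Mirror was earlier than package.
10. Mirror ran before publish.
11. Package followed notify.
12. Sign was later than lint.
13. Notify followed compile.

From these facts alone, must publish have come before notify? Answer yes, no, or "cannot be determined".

no

Tracing the constraints gives notify → fetch → sign → publish, so notify must come before publish.
That means publish cannot be before notify.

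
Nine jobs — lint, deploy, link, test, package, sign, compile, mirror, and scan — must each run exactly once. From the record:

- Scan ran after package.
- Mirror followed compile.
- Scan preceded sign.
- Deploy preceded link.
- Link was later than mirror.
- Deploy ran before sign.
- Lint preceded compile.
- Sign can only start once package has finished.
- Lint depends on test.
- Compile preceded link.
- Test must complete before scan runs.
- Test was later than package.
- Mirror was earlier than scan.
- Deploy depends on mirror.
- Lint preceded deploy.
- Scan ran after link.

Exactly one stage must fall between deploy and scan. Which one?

Tracing the constraints gives deploy → link → scan, so link sits after deploy and before scan.
No other stage is forced both after deploy and before scan.

link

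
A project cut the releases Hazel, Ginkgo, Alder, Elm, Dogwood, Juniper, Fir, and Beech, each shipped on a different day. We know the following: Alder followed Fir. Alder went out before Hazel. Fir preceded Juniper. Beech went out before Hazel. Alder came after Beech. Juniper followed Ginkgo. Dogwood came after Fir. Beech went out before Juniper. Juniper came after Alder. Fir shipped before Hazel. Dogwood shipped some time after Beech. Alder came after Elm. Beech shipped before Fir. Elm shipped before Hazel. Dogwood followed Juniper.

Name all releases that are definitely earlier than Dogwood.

Directly stated before Dogwood: Beech, Fir, and Juniper.
Alder reaches Dogwood via Alder → Juniper → Dogwood.
Elm reaches Dogwood via Elm → Alder → Juniper → Dogwood.
Ginkgo reaches Dogwood via Ginkgo → Juniper → Dogwood.
No chain forces Hazel ahead of Dogwood.

Alder, Beech, Elm, Fir, Ginkgo, Juniper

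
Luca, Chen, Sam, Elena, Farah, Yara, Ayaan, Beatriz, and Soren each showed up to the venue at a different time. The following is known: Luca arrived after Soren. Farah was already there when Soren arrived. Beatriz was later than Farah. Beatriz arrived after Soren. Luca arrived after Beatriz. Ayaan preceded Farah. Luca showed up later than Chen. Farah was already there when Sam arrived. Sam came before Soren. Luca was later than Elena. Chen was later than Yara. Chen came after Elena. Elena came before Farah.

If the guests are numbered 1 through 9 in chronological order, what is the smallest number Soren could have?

5

Ayaan, Elena, Farah, and Sam must all come before Soren — 4 forced predecessors.
Nothing else is forced ahead of Soren, so their earliest slot is position 4 + 1 = 5.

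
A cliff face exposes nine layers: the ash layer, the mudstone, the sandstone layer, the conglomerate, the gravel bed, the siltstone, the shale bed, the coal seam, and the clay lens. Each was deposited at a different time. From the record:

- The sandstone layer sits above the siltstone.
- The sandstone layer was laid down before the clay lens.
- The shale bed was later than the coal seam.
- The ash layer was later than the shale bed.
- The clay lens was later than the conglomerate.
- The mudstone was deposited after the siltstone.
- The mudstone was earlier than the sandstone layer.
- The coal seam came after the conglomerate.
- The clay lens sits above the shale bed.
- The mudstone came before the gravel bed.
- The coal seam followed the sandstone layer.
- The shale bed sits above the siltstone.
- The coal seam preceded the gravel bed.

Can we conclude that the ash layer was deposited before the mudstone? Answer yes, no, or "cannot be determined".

no

Tracing the constraints gives the mudstone → the sandstone layer → the coal seam → the shale bed → the ash layer, so the mudstone must come before the ash layer.
That means the ash layer cannot be before the mudstone.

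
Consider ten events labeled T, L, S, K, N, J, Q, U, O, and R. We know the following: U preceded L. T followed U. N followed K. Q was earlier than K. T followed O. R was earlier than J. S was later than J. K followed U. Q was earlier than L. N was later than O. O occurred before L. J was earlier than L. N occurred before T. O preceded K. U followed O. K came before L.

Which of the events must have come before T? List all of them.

K, N, O, Q, U

Directly stated before T: N, O, and U.
K reaches T via K → N → T.
Q reaches T via Q → K → N → T.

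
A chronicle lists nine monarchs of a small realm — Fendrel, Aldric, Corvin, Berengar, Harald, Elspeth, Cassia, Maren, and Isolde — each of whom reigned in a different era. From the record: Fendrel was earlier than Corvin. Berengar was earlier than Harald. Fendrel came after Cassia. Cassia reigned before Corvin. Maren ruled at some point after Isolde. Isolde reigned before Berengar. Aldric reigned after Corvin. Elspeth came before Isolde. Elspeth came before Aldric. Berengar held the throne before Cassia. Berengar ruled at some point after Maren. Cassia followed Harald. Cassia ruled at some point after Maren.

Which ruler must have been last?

Every other ruler has a chain of constraints placing them before Aldric, so Aldric is last.

Aldric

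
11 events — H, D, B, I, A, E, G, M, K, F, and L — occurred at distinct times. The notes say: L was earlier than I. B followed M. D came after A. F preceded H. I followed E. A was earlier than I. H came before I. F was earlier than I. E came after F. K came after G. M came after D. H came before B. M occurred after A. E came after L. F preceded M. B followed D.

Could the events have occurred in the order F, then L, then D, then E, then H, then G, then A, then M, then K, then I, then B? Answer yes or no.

The constraints require A before D, but in the proposed sequence D appears ahead of A. That one violation is enough.

no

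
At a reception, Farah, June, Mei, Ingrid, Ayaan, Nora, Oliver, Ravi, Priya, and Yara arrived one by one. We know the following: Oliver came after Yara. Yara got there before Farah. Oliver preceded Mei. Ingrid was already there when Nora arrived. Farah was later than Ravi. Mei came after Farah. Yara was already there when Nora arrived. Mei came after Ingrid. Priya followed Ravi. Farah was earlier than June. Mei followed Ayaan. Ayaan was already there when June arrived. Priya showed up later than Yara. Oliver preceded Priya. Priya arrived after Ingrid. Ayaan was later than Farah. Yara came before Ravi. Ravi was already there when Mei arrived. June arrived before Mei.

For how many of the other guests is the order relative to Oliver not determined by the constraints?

6

Forced before Oliver: Yara; forced after Oliver: Mei and Priya.
That leaves Ayaan, Farah, Ingrid, June, Nora, and Ravi with no forced order relative to Oliver — 6.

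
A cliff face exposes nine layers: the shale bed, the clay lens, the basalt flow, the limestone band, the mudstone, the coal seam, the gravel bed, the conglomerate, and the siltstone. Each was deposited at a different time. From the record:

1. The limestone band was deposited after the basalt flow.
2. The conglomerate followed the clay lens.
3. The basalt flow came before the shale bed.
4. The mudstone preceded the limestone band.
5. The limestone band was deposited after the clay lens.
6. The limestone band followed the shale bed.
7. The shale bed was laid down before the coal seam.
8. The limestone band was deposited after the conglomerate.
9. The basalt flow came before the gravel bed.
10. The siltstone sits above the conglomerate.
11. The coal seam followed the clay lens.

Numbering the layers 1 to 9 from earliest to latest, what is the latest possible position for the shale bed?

7

The shale bed must come before the coal seam and the limestone band — 2 layers forced after it.
Everything else can be placed before the shale bed in some valid order, so the shale bed can sit as late as position 9 − 2 = 7.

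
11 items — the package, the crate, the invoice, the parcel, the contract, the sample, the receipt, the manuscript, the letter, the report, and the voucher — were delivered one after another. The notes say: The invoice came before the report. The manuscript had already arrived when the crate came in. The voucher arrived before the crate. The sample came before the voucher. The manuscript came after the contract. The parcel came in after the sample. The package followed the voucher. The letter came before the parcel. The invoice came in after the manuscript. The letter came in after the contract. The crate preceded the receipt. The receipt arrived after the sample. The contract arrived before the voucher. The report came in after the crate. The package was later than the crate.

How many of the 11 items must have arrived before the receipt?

5

Directly stated before the receipt: the crate and the sample.
The contract reaches the receipt via the contract → the voucher → the crate → the receipt.
The manuscript reaches the receipt via the manuscript → the crate → the receipt.
The voucher reaches the receipt via the voucher → the crate → the receipt.
No chain forces the report (or any of the others) ahead of the receipt.
That's the contract, the crate, the manuscript, the sample, and the voucher — 5 in all.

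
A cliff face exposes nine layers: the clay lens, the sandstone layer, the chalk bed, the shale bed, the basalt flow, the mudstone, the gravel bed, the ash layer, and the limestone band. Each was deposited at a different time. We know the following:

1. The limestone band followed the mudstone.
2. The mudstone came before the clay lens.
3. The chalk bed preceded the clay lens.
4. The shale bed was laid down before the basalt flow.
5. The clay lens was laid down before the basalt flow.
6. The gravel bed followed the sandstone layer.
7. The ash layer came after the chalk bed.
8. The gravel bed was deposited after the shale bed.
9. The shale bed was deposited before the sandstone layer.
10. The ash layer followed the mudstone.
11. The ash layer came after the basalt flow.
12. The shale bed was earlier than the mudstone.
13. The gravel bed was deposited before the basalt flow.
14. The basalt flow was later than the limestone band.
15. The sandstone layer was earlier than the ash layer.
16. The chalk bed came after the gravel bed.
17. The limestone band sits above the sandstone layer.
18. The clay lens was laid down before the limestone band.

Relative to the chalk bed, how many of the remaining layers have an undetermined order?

Forced before the chalk bed: the gravel bed, the sandstone layer, and the shale bed; forced after the chalk bed: the ash layer, the basalt flow, the clay lens, and the limestone band.
That leaves the mudstone with no forced order relative to the chalk bed — 1.

1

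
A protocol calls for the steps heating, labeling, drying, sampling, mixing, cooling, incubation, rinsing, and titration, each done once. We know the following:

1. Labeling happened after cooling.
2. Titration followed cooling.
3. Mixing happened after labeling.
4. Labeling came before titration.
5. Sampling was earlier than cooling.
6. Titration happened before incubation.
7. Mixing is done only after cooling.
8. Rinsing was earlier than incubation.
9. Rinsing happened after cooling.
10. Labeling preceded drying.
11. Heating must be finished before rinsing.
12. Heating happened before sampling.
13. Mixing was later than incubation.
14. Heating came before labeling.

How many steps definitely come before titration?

4

Directly stated before titration: cooling and labeling.
Heating reaches titration via heating → labeling → titration.
Sampling reaches titration via sampling → cooling → titration.
That's cooling, heating, labeling, and sampling — 4 in all.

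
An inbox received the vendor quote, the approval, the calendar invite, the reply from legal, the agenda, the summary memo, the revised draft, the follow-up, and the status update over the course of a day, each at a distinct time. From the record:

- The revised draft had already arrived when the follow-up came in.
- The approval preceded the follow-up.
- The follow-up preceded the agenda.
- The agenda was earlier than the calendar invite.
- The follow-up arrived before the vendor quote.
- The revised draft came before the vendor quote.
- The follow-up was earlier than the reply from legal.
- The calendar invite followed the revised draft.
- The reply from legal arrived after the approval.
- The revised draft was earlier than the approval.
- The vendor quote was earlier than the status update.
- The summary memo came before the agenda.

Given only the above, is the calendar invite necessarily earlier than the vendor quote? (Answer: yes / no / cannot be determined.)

No chain of stated constraints runs from the calendar invite to the vendor quote, and none runs from the vendor quote to the calendar invite either.
So the relative order of the calendar invite and the vendor quote is not fixed by the given facts.

cannot be determined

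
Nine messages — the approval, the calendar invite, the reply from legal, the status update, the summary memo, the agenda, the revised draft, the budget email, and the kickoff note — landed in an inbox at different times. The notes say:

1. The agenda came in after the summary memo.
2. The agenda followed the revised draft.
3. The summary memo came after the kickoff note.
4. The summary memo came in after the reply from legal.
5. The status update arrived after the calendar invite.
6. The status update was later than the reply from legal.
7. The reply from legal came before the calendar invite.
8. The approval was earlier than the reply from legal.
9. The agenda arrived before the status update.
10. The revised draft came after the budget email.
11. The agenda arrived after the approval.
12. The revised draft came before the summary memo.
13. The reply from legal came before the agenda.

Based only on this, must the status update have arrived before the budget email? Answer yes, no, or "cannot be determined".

Tracing the constraints gives the budget email → the revised draft → the agenda → the status update, so the budget email must come before the status update.
That means the status update cannot be before the budget email.

no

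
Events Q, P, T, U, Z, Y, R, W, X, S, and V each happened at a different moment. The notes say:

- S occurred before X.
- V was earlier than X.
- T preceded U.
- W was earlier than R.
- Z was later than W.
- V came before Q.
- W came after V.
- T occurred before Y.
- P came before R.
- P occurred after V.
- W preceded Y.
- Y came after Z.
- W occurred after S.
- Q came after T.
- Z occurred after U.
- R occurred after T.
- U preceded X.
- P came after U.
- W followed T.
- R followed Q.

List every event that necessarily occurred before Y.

Directly stated before Y: T, W, and Z.
S reaches Y via S → W → Y.
U reaches Y via U → Z → Y.
V reaches Y via V → W → Y.

S, T, U, V, W, Z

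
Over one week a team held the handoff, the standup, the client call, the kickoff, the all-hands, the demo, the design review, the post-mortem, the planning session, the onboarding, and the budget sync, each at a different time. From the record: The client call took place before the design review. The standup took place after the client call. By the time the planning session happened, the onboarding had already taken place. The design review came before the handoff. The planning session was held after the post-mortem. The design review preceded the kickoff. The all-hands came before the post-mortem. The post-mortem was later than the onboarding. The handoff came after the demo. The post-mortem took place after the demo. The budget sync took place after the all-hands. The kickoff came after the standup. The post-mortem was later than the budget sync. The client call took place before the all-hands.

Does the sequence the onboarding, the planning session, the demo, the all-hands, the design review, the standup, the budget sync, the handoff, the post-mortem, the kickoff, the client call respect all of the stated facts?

no

The constraints require the client call before the standup, but in the proposed sequence the standup appears ahead of the client call. That one violation is enough.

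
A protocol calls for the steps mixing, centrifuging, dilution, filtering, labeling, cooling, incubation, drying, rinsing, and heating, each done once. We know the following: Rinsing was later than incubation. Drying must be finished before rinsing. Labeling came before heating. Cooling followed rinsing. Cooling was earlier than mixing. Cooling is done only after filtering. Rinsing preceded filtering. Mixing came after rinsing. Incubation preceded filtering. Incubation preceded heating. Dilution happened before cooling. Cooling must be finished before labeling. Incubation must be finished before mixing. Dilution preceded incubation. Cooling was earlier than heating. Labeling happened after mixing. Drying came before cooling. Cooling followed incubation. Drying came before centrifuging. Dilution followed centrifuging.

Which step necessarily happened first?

Drying has a chain of constraints placing it before every other step, so drying must be first.

drying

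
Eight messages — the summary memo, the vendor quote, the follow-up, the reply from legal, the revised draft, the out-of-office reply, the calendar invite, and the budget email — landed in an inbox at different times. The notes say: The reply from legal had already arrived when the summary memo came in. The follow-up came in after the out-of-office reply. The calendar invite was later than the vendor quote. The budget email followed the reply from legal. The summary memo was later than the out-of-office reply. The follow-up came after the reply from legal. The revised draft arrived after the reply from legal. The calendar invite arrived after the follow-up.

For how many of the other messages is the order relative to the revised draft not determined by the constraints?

Forced before the revised draft: the reply from legal.
That leaves the budget email, the calendar invite, the follow-up, the out-of-office reply, the summary memo, and the vendor quote with no forced order relative to the revised draft — 6.

6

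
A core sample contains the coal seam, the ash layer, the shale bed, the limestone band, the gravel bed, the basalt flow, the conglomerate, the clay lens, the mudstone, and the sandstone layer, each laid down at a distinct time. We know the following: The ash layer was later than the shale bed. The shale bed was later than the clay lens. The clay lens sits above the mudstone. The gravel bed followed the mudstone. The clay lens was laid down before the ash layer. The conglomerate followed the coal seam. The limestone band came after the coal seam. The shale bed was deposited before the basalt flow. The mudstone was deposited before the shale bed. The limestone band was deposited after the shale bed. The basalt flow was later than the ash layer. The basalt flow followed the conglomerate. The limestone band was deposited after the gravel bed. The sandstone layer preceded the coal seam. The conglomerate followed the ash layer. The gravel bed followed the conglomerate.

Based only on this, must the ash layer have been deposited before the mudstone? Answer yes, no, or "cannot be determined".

no

Tracing the constraints gives the mudstone → the shale bed → the ash layer, so the mudstone must come before the ash layer.
That means the ash layer cannot be before the mudstone.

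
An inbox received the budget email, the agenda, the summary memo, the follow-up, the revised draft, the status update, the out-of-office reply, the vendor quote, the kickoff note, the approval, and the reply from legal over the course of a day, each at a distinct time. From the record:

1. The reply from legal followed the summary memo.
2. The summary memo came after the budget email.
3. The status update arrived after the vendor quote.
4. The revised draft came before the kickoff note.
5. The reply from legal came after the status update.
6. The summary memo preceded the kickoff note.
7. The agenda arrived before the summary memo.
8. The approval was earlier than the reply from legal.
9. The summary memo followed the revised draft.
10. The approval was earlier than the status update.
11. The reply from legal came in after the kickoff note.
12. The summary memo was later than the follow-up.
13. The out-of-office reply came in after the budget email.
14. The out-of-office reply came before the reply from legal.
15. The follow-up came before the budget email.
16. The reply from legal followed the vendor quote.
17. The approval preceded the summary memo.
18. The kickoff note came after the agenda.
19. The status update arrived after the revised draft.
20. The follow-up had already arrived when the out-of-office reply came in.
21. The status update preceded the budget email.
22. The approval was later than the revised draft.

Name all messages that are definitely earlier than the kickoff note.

Directly stated before the kickoff note: the agenda, the revised draft, and the summary memo.
The approval reaches the kickoff note via the approval → the summary memo → the kickoff note.
The budget email reaches the kickoff note via the budget email → the summary memo → the kickoff note.
The follow-up reaches the kickoff note via the follow-up → the summary memo → the kickoff note.
Likewise the status update and the vendor quote each reach the kickoff note by chaining the stated constraints.

the agenda, the approval, the budget email, the follow-up, the revised draft, the status update, the summary memo, the vendor quote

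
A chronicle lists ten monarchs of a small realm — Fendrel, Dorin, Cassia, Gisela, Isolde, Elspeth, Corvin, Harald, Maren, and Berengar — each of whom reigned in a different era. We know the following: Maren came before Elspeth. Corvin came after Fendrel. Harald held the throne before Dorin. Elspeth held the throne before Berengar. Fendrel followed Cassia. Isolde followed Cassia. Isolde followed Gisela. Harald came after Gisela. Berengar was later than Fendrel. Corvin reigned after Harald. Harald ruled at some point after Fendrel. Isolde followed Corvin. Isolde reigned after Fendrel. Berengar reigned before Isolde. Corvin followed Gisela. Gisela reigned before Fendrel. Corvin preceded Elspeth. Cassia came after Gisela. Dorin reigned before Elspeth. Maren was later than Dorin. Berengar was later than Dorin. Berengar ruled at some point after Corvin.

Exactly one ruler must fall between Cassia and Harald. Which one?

Fendrel

Tracing the constraints gives Cassia → Fendrel → Harald, so Fendrel sits after Cassia and before Harald.
No other ruler is forced both after Cassia and before Harald.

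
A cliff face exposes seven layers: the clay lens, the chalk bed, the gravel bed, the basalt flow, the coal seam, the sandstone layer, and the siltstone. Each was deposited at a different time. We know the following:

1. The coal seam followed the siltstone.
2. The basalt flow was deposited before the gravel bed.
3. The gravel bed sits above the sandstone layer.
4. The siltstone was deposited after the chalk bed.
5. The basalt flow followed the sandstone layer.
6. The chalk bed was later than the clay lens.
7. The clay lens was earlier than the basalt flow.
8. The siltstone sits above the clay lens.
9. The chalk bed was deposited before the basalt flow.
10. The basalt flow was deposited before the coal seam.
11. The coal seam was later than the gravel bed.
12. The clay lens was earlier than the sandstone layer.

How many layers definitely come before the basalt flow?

3

Directly stated before the basalt flow: the chalk bed, the clay lens, and the sandstone layer.
That's the chalk bed, the clay lens, and the sandstone layer — 3 in all.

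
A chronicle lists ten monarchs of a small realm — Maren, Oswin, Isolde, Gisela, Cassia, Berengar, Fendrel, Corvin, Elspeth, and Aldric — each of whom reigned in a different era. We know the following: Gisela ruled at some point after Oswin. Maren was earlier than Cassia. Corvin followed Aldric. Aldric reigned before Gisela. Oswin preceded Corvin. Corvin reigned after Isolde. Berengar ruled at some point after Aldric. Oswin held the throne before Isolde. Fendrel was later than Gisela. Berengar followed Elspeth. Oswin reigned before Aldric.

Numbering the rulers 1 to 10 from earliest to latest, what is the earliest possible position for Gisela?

3

Aldric and Oswin must both come before Gisela — 2 forced predecessors.
Nothing else is forced ahead of Gisela, so their earliest slot is position 2 + 1 = 3.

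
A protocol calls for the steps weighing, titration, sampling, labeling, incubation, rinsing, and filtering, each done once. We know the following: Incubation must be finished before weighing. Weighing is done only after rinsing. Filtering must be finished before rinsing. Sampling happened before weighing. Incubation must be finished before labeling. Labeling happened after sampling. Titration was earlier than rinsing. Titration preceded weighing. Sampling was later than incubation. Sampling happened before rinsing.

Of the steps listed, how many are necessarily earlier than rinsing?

Directly stated before rinsing: filtering, sampling, and titration.
Incubation reaches rinsing via incubation → sampling → rinsing.
No chain forces labeling (or any of the others) ahead of rinsing.
That's filtering, incubation, sampling, and titration — 4 in all.

4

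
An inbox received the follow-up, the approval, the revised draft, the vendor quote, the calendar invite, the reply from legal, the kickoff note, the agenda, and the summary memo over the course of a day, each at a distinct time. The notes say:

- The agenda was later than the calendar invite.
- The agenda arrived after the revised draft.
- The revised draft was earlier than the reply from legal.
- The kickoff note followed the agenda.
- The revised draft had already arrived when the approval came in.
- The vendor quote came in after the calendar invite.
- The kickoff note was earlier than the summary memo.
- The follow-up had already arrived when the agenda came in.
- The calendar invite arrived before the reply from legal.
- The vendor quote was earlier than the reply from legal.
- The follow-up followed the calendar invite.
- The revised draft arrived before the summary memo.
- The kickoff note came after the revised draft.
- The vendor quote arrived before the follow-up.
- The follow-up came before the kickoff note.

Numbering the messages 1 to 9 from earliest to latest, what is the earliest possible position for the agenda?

The calendar invite, the follow-up, the revised draft, and the vendor quote must all come before the agenda — 4 forced predecessors.
Nothing else is forced ahead of the agenda, so its earliest slot is position 4 + 1 = 5.

5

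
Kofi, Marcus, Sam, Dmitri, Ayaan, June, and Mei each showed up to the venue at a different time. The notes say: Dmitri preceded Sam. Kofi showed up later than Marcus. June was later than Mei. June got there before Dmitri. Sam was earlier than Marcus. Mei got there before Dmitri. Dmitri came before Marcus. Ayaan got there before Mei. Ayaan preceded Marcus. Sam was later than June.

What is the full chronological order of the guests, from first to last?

Ayaan, Mei, June, Dmitri, Sam, Marcus, Kofi

The constraints fix every adjacent pair, so only one ordering works:
Ayaan → Mei → June → Dmitri → Sam → Marcus → Kofi.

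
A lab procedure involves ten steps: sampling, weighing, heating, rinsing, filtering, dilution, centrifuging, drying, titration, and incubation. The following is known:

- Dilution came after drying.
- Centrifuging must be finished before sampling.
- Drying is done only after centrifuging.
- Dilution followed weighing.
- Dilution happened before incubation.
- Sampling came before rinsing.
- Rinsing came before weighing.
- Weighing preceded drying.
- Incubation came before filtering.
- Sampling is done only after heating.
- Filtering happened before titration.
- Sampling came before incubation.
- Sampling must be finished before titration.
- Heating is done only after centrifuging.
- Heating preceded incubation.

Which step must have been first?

centrifuging

Centrifuging has a chain of constraints placing it before every other step, so centrifuging must be first.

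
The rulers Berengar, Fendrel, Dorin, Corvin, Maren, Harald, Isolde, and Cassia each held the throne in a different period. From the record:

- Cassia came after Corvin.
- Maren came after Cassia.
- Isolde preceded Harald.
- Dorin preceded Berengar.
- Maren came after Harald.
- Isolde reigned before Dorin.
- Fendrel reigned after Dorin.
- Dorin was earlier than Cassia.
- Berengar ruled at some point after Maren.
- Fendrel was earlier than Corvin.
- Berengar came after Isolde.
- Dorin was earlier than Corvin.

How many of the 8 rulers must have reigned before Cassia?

Directly stated before Cassia: Corvin and Dorin.
Fendrel reaches Cassia via Fendrel → Corvin → Cassia.
Isolde reaches Cassia via Isolde → Dorin → Cassia.
No chain forces Harald (or any of the others) ahead of Cassia.
That's Corvin, Dorin, Fendrel, and Isolde — 4 in all.

4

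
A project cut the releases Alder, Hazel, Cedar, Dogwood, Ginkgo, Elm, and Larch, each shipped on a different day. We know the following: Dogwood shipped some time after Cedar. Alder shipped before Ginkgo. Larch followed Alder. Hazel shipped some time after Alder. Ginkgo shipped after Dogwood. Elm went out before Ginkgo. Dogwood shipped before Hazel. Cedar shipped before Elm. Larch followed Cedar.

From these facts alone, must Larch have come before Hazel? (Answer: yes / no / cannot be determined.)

cannot be determined

No chain of stated constraints runs from Larch to Hazel, and none runs from Hazel to Larch either.
So the relative order of Larch and Hazel is not fixed by the given facts.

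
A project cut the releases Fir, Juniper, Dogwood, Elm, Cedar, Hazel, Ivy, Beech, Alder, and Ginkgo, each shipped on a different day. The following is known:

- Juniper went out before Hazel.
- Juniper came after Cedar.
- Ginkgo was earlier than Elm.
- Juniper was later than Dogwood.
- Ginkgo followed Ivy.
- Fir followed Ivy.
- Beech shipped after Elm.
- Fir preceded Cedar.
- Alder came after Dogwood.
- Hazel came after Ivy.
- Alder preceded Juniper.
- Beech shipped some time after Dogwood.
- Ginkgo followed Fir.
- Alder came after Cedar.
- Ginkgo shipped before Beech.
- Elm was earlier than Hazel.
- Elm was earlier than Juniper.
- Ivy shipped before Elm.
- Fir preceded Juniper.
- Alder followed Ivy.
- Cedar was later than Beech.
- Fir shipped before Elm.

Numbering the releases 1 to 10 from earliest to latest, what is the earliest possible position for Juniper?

Alder, Beech, Cedar, Dogwood, Elm, Fir, Ginkgo, and Ivy must all come before Juniper — 8 forced predecessors.
Nothing else is forced ahead of Juniper, so its earliest slot is position 8 + 1 = 9.

9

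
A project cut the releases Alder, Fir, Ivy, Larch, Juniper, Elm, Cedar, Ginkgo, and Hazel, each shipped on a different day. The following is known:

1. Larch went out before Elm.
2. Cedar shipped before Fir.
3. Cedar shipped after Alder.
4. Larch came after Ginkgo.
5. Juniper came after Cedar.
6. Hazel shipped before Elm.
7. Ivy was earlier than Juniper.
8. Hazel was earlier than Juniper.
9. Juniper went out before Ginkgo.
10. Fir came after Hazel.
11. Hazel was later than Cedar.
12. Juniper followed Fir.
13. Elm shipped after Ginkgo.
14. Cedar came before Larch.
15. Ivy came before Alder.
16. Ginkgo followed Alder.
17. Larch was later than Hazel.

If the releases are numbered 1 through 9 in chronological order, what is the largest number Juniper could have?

Juniper must come before Elm, Ginkgo, and Larch — 3 releases forced after it.
Everything else can be placed before Juniper in some valid order, so Juniper can sit as late as position 9 − 3 = 6.

6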